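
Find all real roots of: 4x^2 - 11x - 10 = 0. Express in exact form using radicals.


Using the quadratic formula: x = (-b ± sqrt(b^2 - 4ac)) / (2a)
Here a = 4, b = -11, c = -10
Discriminant = b^2 - 4ac = (-11)^2 - 4(4)(-10) = 121 + 160 = 281
Since discriminant = 281 > 0, there are two real roots.
x = (11 ± sqrt(281)) / 8
Numerically: x ≈ 3.4704 or x ≈ -0.7204

x = (11 + sqrt(281)) / 8 or x = (11 - sqrt(281)) / 8


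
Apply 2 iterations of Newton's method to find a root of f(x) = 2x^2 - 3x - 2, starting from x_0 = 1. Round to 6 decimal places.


Newton's method: x_(n+1) = x_n - f(x_n)/f'(x_n)
f(x) = 2x^2 - 3x - 2
f'(x) = 4x - 3

Iteration 1:
  f(1.000000) = -3.000000
  f'(1.000000) = 1.000000
  x_1 = 1.000000 - (-3.000000)/(1.000000) = 4.000000

Iteration 2:
  f(4.000000) = 18.000000
  f'(4.000000) = 13.000000
  x_2 = 4.000000 - (18.000000)/(13.000000) = 2.615385

x_2 = 2.615385


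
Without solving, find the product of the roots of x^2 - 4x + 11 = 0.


By Vieta's formulas for ax^2 + bx + c = 0:
  Sum of roots = -b/a
  Product of roots = c/a

Here a = 1, b = -4, c = 11
Sum = -(-4)/1 = 4
Product = 11/1 = 11

Product = 11


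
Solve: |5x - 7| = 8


An absolute value equation |expr| = 8 gives two cases:
Case 1: 5x - 7 = 8
  5x = 15, so x = 3
Case 2: 5x - 7 = -8
  5x = -1, so x = -1/5

x = -1/5, x = 3


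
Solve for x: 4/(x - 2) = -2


Multiply both sides by (x - 2): 4 = -2(x - 2)
Distribute: 4 = -2x + 4
-2x = 4 - 4 = 0
x = 0

x = 0


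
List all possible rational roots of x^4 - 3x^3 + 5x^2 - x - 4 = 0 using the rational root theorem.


Rational root theorem: possible roots are ±p/q where:
  p divides the constant term (-4): p ∈ {1, 2, 4}
  q divides the leading coefficient (1): q ∈ {1}

All possible rational roots: -4, -2, -1, 1, 2, 4

-4, -2, -1, 1, 2, 4


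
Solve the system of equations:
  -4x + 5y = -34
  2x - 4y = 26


Using Cramer's rule:
Determinant D = (-4)(-4) - (2)(5) = 16 - 10 = 6
Dx = (-34)(-4) - (26)(5) = 136 - 130 = 6
Dy = (-4)(26) - (2)(-34) = -104 + 68 = -36
x = Dx/D = 6/6 = 1
y = Dy/D = -36/6 = -6

x = 1, y = -6


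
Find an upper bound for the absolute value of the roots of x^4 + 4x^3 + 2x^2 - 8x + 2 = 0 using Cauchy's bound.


Cauchy's bound: all roots r satisfy |r| <= 1 + max(|a_i/a_n|) for i = 0,...,n-1
where a_n is the leading coefficient.

Coefficients: [1, 4, 2, -8, 2]
Leading coefficient a_n = 1
Ratios |a_i/a_n|: 4, 2, 8, 2
Maximum ratio: 8
Cauchy's bound: |r| <= 1 + 8 = 9

Upper bound = 9


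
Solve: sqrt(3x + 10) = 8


Square both sides: 3x + 10 = 8^2 = 64
3x = 64 - 10 = 54
x = 18
Check: sqrt(3*18 + 10) = sqrt(64) = 8 ✓

x = 18


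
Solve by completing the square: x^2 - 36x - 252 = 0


Start: x^2 - 36x - 252 = 0
Move constant: x^2 - 36x = 252
Half of -36 is -18, squared is 324
Add 324 to both sides: x^2 - 36x + 324 = 576
(x - 18)^2 = 576
x - 18 = ±24
x = 18 + 24 = 42 or x = 18 - 24 = -6

x = -6, x = 42


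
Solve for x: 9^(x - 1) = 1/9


Express both sides with the same base.
1/9 = 9^(-1)
Since the bases match, equate exponents: x - 1 = -1
So x = -1 - (-1) = 0

x = 0


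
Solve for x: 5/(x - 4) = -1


Multiply both sides by (x - 4): 5 = -1(x - 4)
Distribute: 5 = -x + 4
-x = 5 - 4 = 1
x = -1

x = -1


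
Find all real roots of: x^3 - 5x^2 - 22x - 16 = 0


Let p(x) = x^3 - 5x^2 - 22x - 16. By the rational root theorem (leading coefficient 1), any rational root is an integer divisor of 16: try ±1, ±2, ... in turn.
Test x = 1: value = -42 ≠ 0.
Test x = -1: value = 0 ✓, so (x + 1) is a factor.
Synthetic division by (x + 1): bring down 1; 1(-1) - 5 = -6; (-6)(-1) - 22 = -16; (-16)(-1) - 16 = 0 → quotient x^2 - 6x - 16, remainder 0.
Solve the quadratic x^2 - 6x - 16 = 0: discriminant = (-6)^2 - 4(1)(-16) = 36 + 64 = 100.
sqrt(100) = 10, so x = (6 ± 10)/2: x = 8 or x = -2.

x = -2, x = -1, x = 8


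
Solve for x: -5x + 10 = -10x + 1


Starting with: -5x + 10 = -10x + 1
Move all x terms to left: (-5 + 10)x = 1 - 10
Simplify: 5x = -9
Divide both sides by 5: x = -9/5

x = -9/5


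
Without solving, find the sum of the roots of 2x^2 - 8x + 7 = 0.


By Vieta's formulas for ax^2 + bx + c = 0:
  Sum of roots = -b/a
  Product of roots = c/a

Here a = 2, b = -8, c = 7
Sum = -(-8)/2 = 4
Product = 7/2 = 7/2

Sum = 4


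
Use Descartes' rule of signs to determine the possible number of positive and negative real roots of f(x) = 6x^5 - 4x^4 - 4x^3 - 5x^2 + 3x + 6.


Descartes' rule of signs:

For positive roots, count sign changes in f(x) = 6x^5 - 4x^4 - 4x^3 - 5x^2 + 3x + 6:
Signs of coefficients: +, -, -, -, +, +
Number of sign changes: 2
Possible positive real roots: 2, 0

For negative roots, examine f(-x) = -6x^5 - 4x^4 + 4x^3 - 5x^2 - 3x + 6:
Signs of coefficients: -, -, +, -, -, +
Number of sign changes: 3
Possible negative real roots: 3, 1

Positive roots: 2 or 0; Negative roots: 3 or 1


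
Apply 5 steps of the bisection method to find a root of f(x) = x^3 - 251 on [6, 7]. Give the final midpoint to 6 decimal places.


f(x) = x^3 - 251
f(6) = -35 < 0
f(7) = 92 > 0

Step 1: midpoint = (6.000000 + 7.000000)/2 = 6.500000
  f(6.500000) = 23.625000
  f(mid) > 0, so root is in [6.000000, 6.500000]

Step 2: midpoint = (6.000000 + 6.500000)/2 = 6.250000
  f(6.250000) = -6.859375
  f(mid) < 0, so root is in [6.250000, 6.500000]

Step 3: midpoint = (6.250000 + 6.500000)/2 = 6.375000
  f(6.375000) = 8.083984
  f(mid) > 0, so root is in [6.250000, 6.375000]

Step 4: midpoint = (6.250000 + 6.375000)/2 = 6.312500
  f(6.312500) = 0.538330
  f(mid) > 0, so root is in [6.250000, 6.312500]

Step 5: midpoint = (6.250000 + 6.312500)/2 = 6.281250
  f(6.281250) = -3.178925
  f(mid) < 0, so root is in [6.281250, 6.312500]

midpoint = 6.281250


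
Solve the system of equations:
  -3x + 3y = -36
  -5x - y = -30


Using Cramer's rule:
Determinant D = (-3)(-1) - (-5)(3) = 3 + 15 = 18
Dx = (-36)(-1) - (-30)(3) = 36 + 90 = 126
Dy = (-3)(-30) - (-5)(-36) = 90 - 180 = -90
x = Dx/D = 126/18 = 7
y = Dy/D = -90/18 = -5

x = 7, y = -5


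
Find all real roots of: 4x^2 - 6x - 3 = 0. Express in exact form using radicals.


Using the quadratic formula: x = (-b ± sqrt(b^2 - 4ac)) / (2a)
Here a = 4, b = -6, c = -3
Discriminant = b^2 - 4ac = (-6)^2 - 4(4)(-3) = 36 + 48 = 84
Since discriminant = 84 > 0, there are two real roots.
x = (6 ± 2*sqrt(21)) / 8
Simplifying: x = (3 ± sqrt(21)) / 4
Numerically: x ≈ 1.8956 or x ≈ -0.3956

x = (3 + sqrt(21)) / 4 or x = (3 - sqrt(21)) / 4


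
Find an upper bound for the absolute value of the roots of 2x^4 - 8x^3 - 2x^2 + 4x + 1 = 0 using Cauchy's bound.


Cauchy's bound: all roots r satisfy |r| <= 1 + max(|a_i/a_n|) for i = 0,...,n-1
where a_n is the leading coefficient.

Coefficients: [2, -8, -2, 4, 1]
Leading coefficient a_n = 2
Ratios |a_i/a_n|: 4, 1, 2, 1/2
Maximum ratio: 4
Cauchy's bound: |r| <= 1 + 4 = 5

Upper bound = 5


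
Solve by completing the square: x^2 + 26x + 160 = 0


Start: x^2 + 26x + 160 = 0
Move constant: x^2 + 26x = -160
Half of 26 is 13, squared is 169
Add 169 to both sides: x^2 + 26x + 169 = 9
(x + 13)^2 = 9
x + 13 = ±3
x = -13 + 3 = -10 or x = -13 - 3 = -16

x = -16, x = -10


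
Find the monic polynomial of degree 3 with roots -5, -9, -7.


A monic polynomial with roots -5, -9, -7 is:
p(x) = (x + 5)(x + 9)(x + 7)
After multiplying by (x + 5): x + 5
After multiplying by (x + 9): x^2 + 14x + 45
After multiplying by (x + 7): x^3 + 21x^2 + 143x + 315

x^3 + 21x^2 + 143x + 315


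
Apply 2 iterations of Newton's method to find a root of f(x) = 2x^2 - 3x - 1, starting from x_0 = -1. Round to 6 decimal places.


Newton's method: x_(n+1) = x_n - f(x_n)/f'(x_n)
f(x) = 2x^2 - 3x - 1
f'(x) = 4x - 3

Iteration 1:
  f(-1.000000) = 4.000000
  f'(-1.000000) = -7.000000
  x_1 = -1.000000 - (4.000000)/(-7.000000) = -0.428571

Iteration 2:
  f(-0.428571) = 0.653061
  f'(-0.428571) = -4.714286
  x_2 = -0.428571 - (0.653061)/(-4.714286) = -0.290043

x_2 = -0.290043


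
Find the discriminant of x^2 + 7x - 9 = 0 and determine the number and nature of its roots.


For ax^2 + bx + c = 0, discriminant D = b^2 - 4ac
Here a = 1, b = 7, c = -9
D = (7)^2 - 4(1)(-9) = 49 + 36 = 85

D = 85 > 0 but not a perfect square
The equation has 2 distinct real irrational roots.

Discriminant = 85, 2 distinct real irrational roots


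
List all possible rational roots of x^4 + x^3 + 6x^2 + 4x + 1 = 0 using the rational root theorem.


Rational root theorem: possible roots are ±p/q where:
  p divides the constant term (1): p ∈ {1}
  q divides the leading coefficient (1): q ∈ {1}

All possible rational roots: -1, 1

-1, 1


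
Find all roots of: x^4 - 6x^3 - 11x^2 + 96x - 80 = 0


Let p(x) = x^4 - 6x^3 - 11x^2 + 96x - 80. By the rational root theorem (leading coefficient 1), any rational root is an integer divisor of 80: try ±1, ±2, ... in turn.
Test x = 1: value = 0 ✓, so (x - 1) is a factor.
Synthetic division by (x - 1): bring down 1; 1(1) - 6 = -5; (-5)(1) - 11 = -16; (-16)(1) + 96 = 80; 80(1) - 80 = 0 → quotient x^3 - 5x^2 - 16x + 80, remainder 0.
Continue with the quotient x^3 - 5x^2 - 16x + 80 (candidates must divide 80; re-test x = 1 first in case it repeats).
Test x = 1: value = 60 ≠ 0.
Test x = -1: value = 90 ≠ 0.
Test x = 2: value = 36 ≠ 0.
Test x = -2: value = 84 ≠ 0.
Test x = 4: value = 0 ✓, so (x - 4) is a factor.
Synthetic division by (x - 4): bring down 1; 1(4) - 5 = -1; (-1)(4) - 16 = -20; (-20)(4) + 80 = 0 → quotient x^2 - x - 20, remainder 0.
Solve the quadratic x^2 - x - 20 = 0: discriminant = (-1)^2 - 4(1)(-20) = 1 + 80 = 81.
sqrt(81) = 9, so x = (1 ± 9)/2: x = 5 or x = -4.
Collecting all roots found:

x = -4, x = 1, x = 4, x = 5


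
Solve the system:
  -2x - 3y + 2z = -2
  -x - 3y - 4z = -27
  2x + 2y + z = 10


Using Cramer's rule. Expand each determinant along the first row.
D  = (-2)*[(-3)*1 - (-4)*2] - (-3)*[(-1)*1 - (-4)*2] + 2*[(-1)*2 - (-3)*2]
  = (-2)*(5) - (-3)*(7) + 2*(4) = 19
Dx = (-2)*[(-3)*1 - (-4)*2] - (-3)*[(-27)*1 - (-4)*10] + 2*[(-27)*2 - (-3)*10]
  = (-2)*(5) - (-3)*(13) + 2*(-24) = -19
Dy = (-2)*[(-27)*1 - (-4)*10] - (-2)*[(-1)*1 - (-4)*2] + 2*[(-1)*10 - (-27)*2]
  = (-2)*(13) - (-2)*(7) + 2*(44) = 76
Dz = (-2)*[(-3)*10 - (-27)*2] - (-3)*[(-1)*10 - (-27)*2] + (-2)*[(-1)*2 - (-3)*2]
  = (-2)*(24) - (-3)*(44) + (-2)*(4) = 76
x = Dx/D = -19/19 = -1, y = Dy/D = 76/19 = 4, z = Dz/D = 76/19 = 4
Check eq1: (-2)(-1) + (-3)(4) + (2)(4) = -2 = -2 ✓
Check eq2: (-1)(-1) + (-3)(4) + (-4)(4) = -27 = -27 ✓
Check eq3: (2)(-1) + (2)(4) + (1)(4) = 10 = 10 ✓

x = -1, y = 4, z = 4


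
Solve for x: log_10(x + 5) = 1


Convert to exponential form: x + 5 = 10^1 = 10
x = 10 - 5 = 5
Check: log_10(5 + 5) = log_10(10) = log_10(10) = 1 ✓

x = 5


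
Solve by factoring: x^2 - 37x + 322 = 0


We need two numbers that multiply to 322 and add to -37.
Those numbers are -23 and -14 (since (-23) * (-14) = 322 and (-23) + (-14) = -37).
So x^2 - 37x + 322 = (x - 23)(x - 14) = 0
Setting each factor to zero: x = 23 or x = 14

x = 14, x = 23


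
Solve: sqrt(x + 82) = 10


Square both sides: x + 82 = 10^2 = 100
x = 100 - 82 = 18
x = 18
Check: sqrt(1*18 + 82) = sqrt(100) = 10 ✓

x = 18


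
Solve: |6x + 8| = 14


An absolute value equation |expr| = 14 gives two cases:
Case 1: 6x + 8 = 14
  6x = 6, so x = 1
Case 2: 6x + 8 = -14
  6x = -22, so x = -11/3

x = -11/3, x = 1


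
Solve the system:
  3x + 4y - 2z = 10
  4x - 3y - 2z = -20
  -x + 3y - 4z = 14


Using Cramer's rule. Expand each determinant along the first row.
D  = 3*[(-3)*(-4) - (-2)*3] - 4*[4*(-4) - (-2)*(-1)] + (-2)*[4*3 - (-3)*(-1)]
  = 3*(18) - 4*(-18) + (-2)*(9) = 108
Dx = 10*[(-3)*(-4) - (-2)*3] - 4*[(-20)*(-4) - (-2)*14] + (-2)*[(-20)*3 - (-3)*14]
  = 10*(18) - 4*(108) + (-2)*(-18) = -216
Dy = 3*[(-20)*(-4) - (-2)*14] - 10*[4*(-4) - (-2)*(-1)] + (-2)*[4*14 - (-20)*(-1)]
  = 3*(108) - 10*(-18) + (-2)*(36) = 432
Dz = 3*[(-3)*14 - (-20)*3] - 4*[4*14 - (-20)*(-1)] + 10*[4*3 - (-3)*(-1)]
  = 3*(18) - 4*(36) + 10*(9) = 0
x = Dx/D = -216/108 = -2, y = Dy/D = 432/108 = 4, z = Dz/D = 0/108 = 0
Check eq1: (3)(-2) + (4)(4) + (-2)(0) = 10 = 10 ✓
Check eq2: (4)(-2) + (-3)(4) + (-2)(0) = -20 = -20 ✓
Check eq3: (-1)(-2) + (3)(4) + (-4)(0) = 14 = 14 ✓

x = -2, y = 4, z = 0


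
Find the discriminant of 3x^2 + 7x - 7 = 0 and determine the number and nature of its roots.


For ax^2 + bx + c = 0, discriminant D = b^2 - 4ac
Here a = 3, b = 7, c = -7
D = (7)^2 - 4(3)(-7) = 49 + 84 = 133

D = 133 > 0 but not a perfect square
The equation has 2 distinct real irrational roots.

Discriminant = 133, 2 distinct real irrational roots


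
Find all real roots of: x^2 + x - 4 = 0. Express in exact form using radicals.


Using the quadratic formula: x = (-b ± sqrt(b^2 - 4ac)) / (2a)
Here a = 1, b = 1, c = -4
Discriminant = b^2 - 4ac = 1^2 - 4(1)(-4) = 1 + 16 = 17
Since discriminant = 17 > 0, there are two real roots.
x = (-1 ± sqrt(17)) / 2
Numerically: x ≈ 1.5616 or x ≈ -2.5616

x = (-1 + sqrt(17)) / 2 or x = (-1 - sqrt(17)) / 2


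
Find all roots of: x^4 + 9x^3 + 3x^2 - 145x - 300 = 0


Let p(x) = x^4 + 9x^3 + 3x^2 - 145x - 300. By the rational root theorem (leading coefficient 1), any rational root is an integer divisor of 300: try ±1, ±2, ... in turn.
Test x = 1: value = -432 ≠ 0.
Test x = -1: value = -160 ≠ 0.
Test x = 2: value = -490 ≠ 0.
Test x = -2: value = -54 ≠ 0.
Test x = 3: value = -384 ≠ 0.
Test x = -3: value = 0 ✓, so (x + 3) is a factor.
Synthetic division by (x + 3): bring down 1; 1(-3) + 9 = 6; 6(-3) + 3 = -15; (-15)(-3) - 145 = -100; (-100)(-3) - 300 = 0 → quotient x^3 + 6x^2 - 15x - 100, remainder 0.
Continue with the quotient x^3 + 6x^2 - 15x - 100 (candidates must divide 100).
Test x = 4: value = 0 ✓, so (x - 4) is a factor.
Synthetic division by (x - 4): bring down 1; 1(4) + 6 = 10; 10(4) - 15 = 25; 25(4) - 100 = 0 → quotient x^2 + 10x + 25, remainder 0.
Solve the quadratic x^2 + 10x + 25 = 0: discriminant = 10^2 - 4(1)(25) = 100 - 100 = 0.
Discriminant = 0, so a double root: x = -10/2 = -5.
Collecting all roots found:

x = -5 (multiplicity 2), x = -3, x = 4


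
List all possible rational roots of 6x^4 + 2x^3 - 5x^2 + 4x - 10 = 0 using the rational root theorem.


Rational root theorem: possible roots are ±p/q where:
  p divides the constant term (-10): p ∈ {1, 2, 5, 10}
  q divides the leading coefficient (6): q ∈ {1, 2, 3, 6}

All possible rational roots: -10, -5, -10/3, -5/2, -2, -5/3, -1, -5/6, -2/3, -1/2, -1/3, -1/6, 1/6, 1/3, 1/2, 2/3, 5/6, 1, 5/3, 2, 5/2, 10/3, 5, 10

-10, -5, -10/3, -5/2, -2, -5/3, -1, -5/6, -2/3, -1/2, -1/3, -1/6, 1/6, 1/3, 1/2, 2/3, 5/6, 1, 5/3, 2, 5/2, 10/3, 5, 10


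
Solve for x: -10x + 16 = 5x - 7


Starting with: -10x + 16 = 5x - 7
Move all x terms to left: (-10 - 5)x = -7 - 16
Simplify: -15x = -23
Divide both sides by -15: x = 23/15

x = 23/15


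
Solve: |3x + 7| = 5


An absolute value equation |expr| = 5 gives two cases:
Case 1: 3x + 7 = 5
  3x = -2, so x = -2/3
Case 2: 3x + 7 = -5
  3x = -12, so x = -4

x = -4, x = -2/3


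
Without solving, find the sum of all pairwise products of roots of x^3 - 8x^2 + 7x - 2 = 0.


By Vieta's formulas for x^3 + bx^2 + cx + d = 0:
  r1 + r2 + r3 = -b/a = 8
  r1*r2 + r1*r3 + r2*r3 = c/a = 7
  r1*r2*r3 = -d/a = 2


Sum of pairwise products = 7


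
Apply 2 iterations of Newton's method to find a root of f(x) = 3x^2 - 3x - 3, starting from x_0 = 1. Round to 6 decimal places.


Newton's method: x_(n+1) = x_n - f(x_n)/f'(x_n)
f(x) = 3x^2 - 3x - 3
f'(x) = 6x - 3

Iteration 1:
  f(1.000000) = -3.000000
  f'(1.000000) = 3.000000
  x_1 = 1.000000 - (-3.000000)/(3.000000) = 2.000000

Iteration 2:
  f(2.000000) = 3.000000
  f'(2.000000) = 9.000000
  x_2 = 2.000000 - (3.000000)/(9.000000) = 1.666667

x_2 = 1.666667


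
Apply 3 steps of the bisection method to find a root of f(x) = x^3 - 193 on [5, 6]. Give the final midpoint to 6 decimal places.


f(x) = x^3 - 193
f(5) = -68 < 0
f(6) = 23 > 0

Step 1: midpoint = (5.000000 + 6.000000)/2 = 5.500000
  f(5.500000) = -26.625000
  f(mid) < 0, so root is in [5.500000, 6.000000]

Step 2: midpoint = (5.500000 + 6.000000)/2 = 5.750000
  f(5.750000) = -2.890625
  f(mid) < 0, so root is in [5.750000, 6.000000]

Step 3: midpoint = (5.750000 + 6.000000)/2 = 5.875000
  f(5.875000) = 9.779297
  f(mid) > 0, so root is in [5.750000, 5.875000]

midpoint = 5.875000


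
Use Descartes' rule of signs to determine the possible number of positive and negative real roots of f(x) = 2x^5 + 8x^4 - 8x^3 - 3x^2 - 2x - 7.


Descartes' rule of signs:

For positive roots, count sign changes in f(x) = 2x^5 + 8x^4 - 8x^3 - 3x^2 - 2x - 7:
Signs of coefficients: +, +, -, -, -, -
Number of sign changes: 1
Possible positive real roots: 1

For negative roots, examine f(-x) = -2x^5 + 8x^4 + 8x^3 - 3x^2 + 2x - 7:
Signs of coefficients: -, +, +, -, +, -
Number of sign changes: 4
Possible negative real roots: 4, 2, 0

Positive roots: 1; Negative roots: 4 or 2 or 0


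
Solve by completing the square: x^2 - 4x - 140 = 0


Start: x^2 - 4x - 140 = 0
Move constant: x^2 - 4x = 140
Half of -4 is -2, squared is 4
Add 4 to both sides: x^2 - 4x + 4 = 144
(x - 2)^2 = 144
x - 2 = ±12
x = 2 + 12 = 14 or x = 2 - 12 = -10

x = -10, x = 14


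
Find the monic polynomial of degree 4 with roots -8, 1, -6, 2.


A monic polynomial with roots -8, 1, -6, 2 is:
p(x) = (x + 8)(x - 1)(x + 6)(x - 2)
After multiplying by (x + 8): x + 8
After multiplying by (x - 1): x^2 + 7x - 8
After multiplying by (x + 6): x^3 + 13x^2 + 34x - 48
After multiplying by (x - 2): x^4 + 11x^3 + 8x^2 - 116x + 96

x^4 + 11x^3 + 8x^2 - 116x + 96


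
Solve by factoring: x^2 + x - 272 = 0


We need two numbers that multiply to -272 and add to 1.
Those numbers are -16 and 17 (since (-16) * 17 = -272 and (-16) + 17 = 1).
So x^2 + x - 272 = (x - 16)(x + 17) = 0
Setting each factor to zero: x = 16 or x = -17

x = -17, x = 16


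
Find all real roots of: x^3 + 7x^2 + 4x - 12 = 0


Let p(x) = x^3 + 7x^2 + 4x - 12. By the rational root theorem (leading coefficient 1), any rational root is an integer divisor of 12: try ±1, ±2, ... in turn.
Test x = 1: value = 0 ✓, so (x - 1) is a factor.
Synthetic division by (x - 1): bring down 1; 1(1) + 7 = 8; 8(1) + 4 = 12; 12(1) - 12 = 0 → quotient x^2 + 8x + 12, remainder 0.
Solve the quadratic x^2 + 8x + 12 = 0: discriminant = 8^2 - 4(1)(12) = 64 - 48 = 16.
sqrt(16) = 4, so x = (-8 ± 4)/2: x = -2 or x = -6.

x = -6, x = -2, x = 1


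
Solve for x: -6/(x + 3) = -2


Multiply both sides by (x + 3): -6 = -2(x + 3)
Distribute: -6 = -2x - 6
-2x = -6 + 6 = 0
x = 0

x = 0


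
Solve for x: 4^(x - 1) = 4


Express both sides with the same base.
4 = 4^1
Since the bases match, equate exponents: x - 1 = 1
So x = 1 - (-1) = 2

x = 2


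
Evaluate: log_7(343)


We need the exponent such that 7^? = 343
7^3 = 343
Therefore log_7(343) = 3

3


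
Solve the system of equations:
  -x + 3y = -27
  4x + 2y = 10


Using Cramer's rule:
Determinant D = (-1)(2) - (4)(3) = -2 - 12 = -14
Dx = (-27)(2) - (10)(3) = -54 - 30 = -84
Dy = (-1)(10) - (4)(-27) = -10 + 108 = 98
x = Dx/D = -84/-14 = 6
y = Dy/D = 98/-14 = -7

x = 6, y = -7


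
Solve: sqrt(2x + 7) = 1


Square both sides: 2x + 7 = 1^2 = 1
2x = 1 - 7 = -6
x = -3
Check: sqrt(2*(-3) + 7) = sqrt(1) = 1 ✓

x = -3


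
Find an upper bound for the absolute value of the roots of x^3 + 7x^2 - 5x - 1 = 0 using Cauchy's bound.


Cauchy's bound: all roots r satisfy |r| <= 1 + max(|a_i/a_n|) for i = 0,...,n-1
where a_n is the leading coefficient.

Coefficients: [1, 7, -5, -1]
Leading coefficient a_n = 1
Ratios |a_i/a_n|: 7, 5, 1
Maximum ratio: 7
Cauchy's bound: |r| <= 1 + 7 = 8

Upper bound = 8


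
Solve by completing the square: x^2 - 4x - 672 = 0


Start: x^2 - 4x - 672 = 0
Move constant: x^2 - 4x = 672
Half of -4 is -2, squared is 4
Add 4 to both sides: x^2 - 4x + 4 = 676
(x - 2)^2 = 676
x - 2 = ±26
x = 2 + 26 = 28 or x = 2 - 26 = -24

x = -24, x = 28


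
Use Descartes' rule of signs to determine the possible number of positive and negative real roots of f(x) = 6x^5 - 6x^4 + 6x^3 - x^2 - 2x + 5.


Descartes' rule of signs:

For positive roots, count sign changes in f(x) = 6x^5 - 6x^4 + 6x^3 - x^2 - 2x + 5:
Signs of coefficients: +, -, +, -, -, +
Number of sign changes: 4
Possible positive real roots: 4, 2, 0

For negative roots, examine f(-x) = -6x^5 - 6x^4 - 6x^3 - x^2 + 2x + 5:
Signs of coefficients: -, -, -, -, +, +
Number of sign changes: 1
Possible negative real roots: 1

Positive roots: 4 or 2 or 0; Negative roots: 1


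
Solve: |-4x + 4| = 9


An absolute value equation |expr| = 9 gives two cases:
Case 1: -4x + 4 = 9
  -4x = 5, so x = -5/4
Case 2: -4x + 4 = -9
  -4x = -13, so x = 13/4

x = -5/4, x = 13/4


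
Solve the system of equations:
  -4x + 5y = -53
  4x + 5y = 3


Using Cramer's rule:
Determinant D = (-4)(5) - (4)(5) = -20 - 20 = -40
Dx = (-53)(5) - (3)(5) = -265 - 15 = -280
Dy = (-4)(3) - (4)(-53) = -12 + 212 = 200
x = Dx/D = -280/-40 = 7
y = Dy/D = 200/-40 = -5

x = 7, y = -5


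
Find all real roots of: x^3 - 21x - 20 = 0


Let p(x) = x^3 - 21x - 20. By the rational root theorem (leading coefficient 1), any rational root is an integer divisor of 20: try ±1, ±2, ... in turn.
Test x = 1: value = -40 ≠ 0.
Test x = -1: value = 0 ✓, so (x + 1) is a factor.
Synthetic division by (x + 1): bring down 1; 1(-1) + 0 = -1; (-1)(-1) - 21 = -20; (-20)(-1) - 20 = 0 → quotient x^2 - x - 20, remainder 0.
Solve the quadratic x^2 - x - 20 = 0: discriminant = (-1)^2 - 4(1)(-20) = 1 + 80 = 81.
sqrt(81) = 9, so x = (1 ± 9)/2: x = 5 or x = -4.

x = -4, x = -1, x = 5


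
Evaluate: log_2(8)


We need the exponent such that 2^? = 8
2^3 = 8
Therefore log_2(8) = 3

3


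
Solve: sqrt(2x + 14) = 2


Square both sides: 2x + 14 = 2^2 = 4
2x = 4 - 14 = -10
x = -5
Check: sqrt(2*(-5) + 14) = sqrt(4) = 2 ✓

x = -5


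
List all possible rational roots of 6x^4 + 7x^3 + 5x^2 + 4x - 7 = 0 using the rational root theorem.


Rational root theorem: possible roots are ±p/q where:
  p divides the constant term (-7): p ∈ {1, 7}
  q divides the leading coefficient (6): q ∈ {1, 2, 3, 6}

All possible rational roots: -7, -7/2, -7/3, -7/6, -1, -1/2, -1/3, -1/6, 1/6, 1/3, 1/2, 1, 7/6, 7/3, 7/2, 7

-7, -7/2, -7/3, -7/6, -1, -1/2, -1/3, -1/6, 1/6, 1/3, 1/2, 1, 7/6, 7/3, 7/2, 7


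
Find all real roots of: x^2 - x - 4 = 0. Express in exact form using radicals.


Using the quadratic formula: x = (-b ± sqrt(b^2 - 4ac)) / (2a)
Here a = 1, b = -1, c = -4
Discriminant = b^2 - 4ac = (-1)^2 - 4(1)(-4) = 1 + 16 = 17
Since discriminant = 17 > 0, there are two real roots.
x = (1 ± sqrt(17)) / 2
Numerically: x ≈ 2.5616 or x ≈ -1.5616

x = (1 + sqrt(17)) / 2 or x = (1 - sqrt(17)) / 2


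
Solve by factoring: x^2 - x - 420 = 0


We need two numbers that multiply to -420 and add to -1.
Those numbers are 20 and -21 (since 20 * (-21) = -420 and 20 + (-21) = -1).
So x^2 - x - 420 = (x + 20)(x - 21) = 0
Setting each factor to zero: x = -20 or x = 21

x = -20, x = 21


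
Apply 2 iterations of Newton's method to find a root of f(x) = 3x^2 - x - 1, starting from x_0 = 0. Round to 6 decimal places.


Newton's method: x_(n+1) = x_n - f(x_n)/f'(x_n)
f(x) = 3x^2 - x - 1
f'(x) = 6x - 1

Iteration 1:
  f(0.000000) = -1.000000
  f'(0.000000) = -1.000000
  x_1 = 0.000000 - (-1.000000)/(-1.000000) = -1.000000

Iteration 2:
  f(-1.000000) = 3.000000
  f'(-1.000000) = -7.000000
  x_2 = -1.000000 - (3.000000)/(-7.000000) = -0.571429

x_2 = -0.571429


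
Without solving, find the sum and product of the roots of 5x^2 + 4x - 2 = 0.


By Vieta's formulas for ax^2 + bx + c = 0:
  Sum of roots = -b/a
  Product of roots = c/a

Here a = 5, b = 4, c = -2
Sum = -(4)/5 = -4/5
Product = -2/5 = -2/5

Sum = -4/5, Product = -2/5


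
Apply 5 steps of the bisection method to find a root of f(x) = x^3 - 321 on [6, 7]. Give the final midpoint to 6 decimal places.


f(x) = x^3 - 321
f(6) = -105 < 0
f(7) = 22 > 0

Step 1: midpoint = (6.000000 + 7.000000)/2 = 6.500000
  f(6.500000) = -46.375000
  f(mid) < 0, so root is in [6.500000, 7.000000]

Step 2: midpoint = (6.500000 + 7.000000)/2 = 6.750000
  f(6.750000) = -13.453125
  f(mid) < 0, so root is in [6.750000, 7.000000]

Step 3: midpoint = (6.750000 + 7.000000)/2 = 6.875000
  f(6.875000) = 3.951172
  f(mid) > 0, so root is in [6.750000, 6.875000]

Step 4: midpoint = (6.750000 + 6.875000)/2 = 6.812500
  f(6.812500) = -4.830811
  f(mid) < 0, so root is in [6.812500, 6.875000]

Step 5: midpoint = (6.812500 + 6.875000)/2 = 6.843750
  f(6.843750) = -0.459869
  f(mid) < 0, so root is in [6.843750, 6.875000]

midpoint = 6.843750


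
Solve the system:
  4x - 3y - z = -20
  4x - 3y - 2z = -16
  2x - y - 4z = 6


Using Cramer's rule. Expand each determinant along the first row.
D  = 4*[(-3)*(-4) - (-2)*(-1)] - (-3)*[4*(-4) - (-2)*2] + (-1)*[4*(-1) - (-3)*2]
  = 4*(10) - (-3)*(-12) + (-1)*(2) = 2
Dx = (-20)*[(-3)*(-4) - (-2)*(-1)] - (-3)*[(-16)*(-4) - (-2)*6] + (-1)*[(-16)*(-1) - (-3)*6]
  = (-20)*(10) - (-3)*(76) + (-1)*(34) = -6
Dy = 4*[(-16)*(-4) - (-2)*6] - (-20)*[4*(-4) - (-2)*2] + (-1)*[4*6 - (-16)*2]
  = 4*(76) - (-20)*(-12) + (-1)*(56) = 8
Dz = 4*[(-3)*6 - (-16)*(-1)] - (-3)*[4*6 - (-16)*2] + (-20)*[4*(-1) - (-3)*2]
  = 4*(-34) - (-3)*(56) + (-20)*(2) = -8
x = Dx/D = -6/2 = -3, y = Dy/D = 8/2 = 4, z = Dz/D = -8/2 = -4
Check eq1: (4)(-3) + (-3)(4) + (-1)(-4) = -20 = -20 ✓
Check eq2: (4)(-3) + (-3)(4) + (-2)(-4) = -16 = -16 ✓
Check eq3: (2)(-3) + (-1)(4) + (-4)(-4) = 6 = 6 ✓

x = -3, y = 4, z = -4


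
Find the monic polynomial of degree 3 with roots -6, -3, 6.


A monic polynomial with roots -6, -3, 6 is:
p(x) = (x + 6)(x + 3)(x - 6)
After multiplying by (x + 6): x + 6
After multiplying by (x + 3): x^2 + 9x + 18
After multiplying by (x - 6): x^3 + 3x^2 - 36x - 108

x^3 + 3x^2 - 36x - 108


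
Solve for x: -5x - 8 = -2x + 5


Starting with: -5x - 8 = -2x + 5
Move all x terms to left: (-5 + 2)x = 5 + 8
Simplify: -3x = 13
Divide both sides by -3: x = -13/3

x = -13/3


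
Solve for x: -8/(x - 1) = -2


Multiply both sides by (x - 1): -8 = -2(x - 1)
Distribute: -8 = -2x + 2
-2x = -8 - 2 = -10
x = 5

x = 5


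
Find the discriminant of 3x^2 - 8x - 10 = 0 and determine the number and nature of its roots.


For ax^2 + bx + c = 0, discriminant D = b^2 - 4ac
Here a = 3, b = -8, c = -10
D = (-8)^2 - 4(3)(-10) = 64 + 120 = 184

D = 184 > 0 but not a perfect square
The equation has 2 distinct real irrational roots.

Discriminant = 184, 2 distinct real irrational roots


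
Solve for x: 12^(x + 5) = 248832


Express both sides with the same base.
248832 = 12^5
Since the bases match, equate exponents: x + 5 = 5
So x = 5 - (5) = 0

x = 0


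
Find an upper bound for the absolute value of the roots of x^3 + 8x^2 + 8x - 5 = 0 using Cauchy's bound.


Cauchy's bound: all roots r satisfy |r| <= 1 + max(|a_i/a_n|) for i = 0,...,n-1
where a_n is the leading coefficient.

Coefficients: [1, 8, 8, -5]
Leading coefficient a_n = 1
Ratios |a_i/a_n|: 8, 8, 5
Maximum ratio: 8
Cauchy's bound: |r| <= 1 + 8 = 9

Upper bound = 9


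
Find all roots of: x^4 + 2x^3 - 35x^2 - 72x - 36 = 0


Let p(x) = x^4 + 2x^3 - 35x^2 - 72x - 36. By the rational root theorem (leading coefficient 1), any rational root is an integer divisor of 36: try ±1, ±2, ... in turn.
Test x = 1: value = -140 ≠ 0.
Test x = -1: value = 0 ✓, so (x + 1) is a factor.
Synthetic division by (x + 1): bring down 1; 1(-1) + 2 = 1; 1(-1) - 35 = -36; (-36)(-1) - 72 = -36; (-36)(-1) - 36 = 0 → quotient x^3 + x^2 - 36x - 36, remainder 0.
Continue with the quotient x^3 + x^2 - 36x - 36 (candidates must divide 36; re-test x = -1 first in case it repeats).
Test x = -1: value = 0 ✓, so (x + 1) is a factor.
Synthetic division by (x + 1): bring down 1; 1(-1) + 1 = 0; 0(-1) - 36 = -36; (-36)(-1) - 36 = 0 → quotient x^2 - 36, remainder 0.
Solve the quadratic x^2 - 36 = 0: discriminant = 0^2 - 4(1)(-36) = 0 + 144 = 144.
sqrt(144) = 12, so x = (0 ± 12)/2: x = 6 or x = -6.
Collecting all roots found:

x = -6, x = -1 (multiplicity 2), x = 6


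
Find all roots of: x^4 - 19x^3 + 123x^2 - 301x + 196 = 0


Let p(x) = x^4 - 19x^3 + 123x^2 - 301x + 196. By the rational root theorem (leading coefficient 1), any rational root is an integer divisor of 196: try ±1, ±2, ... in turn.
Test x = 1: value = 0 ✓, so (x - 1) is a factor.
Synthetic division by (x - 1): bring down 1; 1(1) - 19 = -18; (-18)(1) + 123 = 105; 105(1) - 301 = -196; (-196)(1) + 196 = 0 → quotient x^3 - 18x^2 + 105x - 196, remainder 0.
Continue with the quotient x^3 - 18x^2 + 105x - 196 (candidates must divide 196; re-test x = 1 first in case it repeats).
Test x = 1: value = -108 ≠ 0.
Test x = -1: value = -320 ≠ 0.
Test x = 2: value = -50 ≠ 0.
Test x = -2: value = -486 ≠ 0.
Test x = 4: value = 0 ✓, so (x - 4) is a factor.
Synthetic division by (x - 4): bring down 1; 1(4) - 18 = -14; (-14)(4) + 105 = 49; 49(4) - 196 = 0 → quotient x^2 - 14x + 49, remainder 0.
Solve the quadratic x^2 - 14x + 49 = 0: discriminant = (-14)^2 - 4(1)(49) = 196 - 196 = 0.
Discriminant = 0, so a double root: x = 14/2 = 7.
Collecting all roots found:

x = 1, x = 4, x = 7 (multiplicity 2)


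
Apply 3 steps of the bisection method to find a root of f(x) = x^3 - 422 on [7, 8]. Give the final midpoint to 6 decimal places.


f(x) = x^3 - 422
f(7) = -79 < 0
f(8) = 90 > 0

Step 1: midpoint = (7.000000 + 8.000000)/2 = 7.500000
  f(7.500000) = -0.125000
  f(mid) < 0, so root is in [7.500000, 8.000000]

Step 2: midpoint = (7.500000 + 8.000000)/2 = 7.750000
  f(7.750000) = 43.484375
  f(mid) > 0, so root is in [7.500000, 7.750000]

Step 3: midpoint = (7.500000 + 7.750000)/2 = 7.625000
  f(7.625000) = 21.322266
  f(mid) > 0, so root is in [7.500000, 7.625000]

midpoint = 7.625000


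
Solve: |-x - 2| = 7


An absolute value equation |expr| = 7 gives two cases:
Case 1: -x - 2 = 7
  -x = 9, so x = -9
Case 2: -x - 2 = -7
  -x = -5, so x = 5

x = -9, x = 5


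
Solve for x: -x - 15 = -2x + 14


Starting with: -x - 15 = -2x + 14
Move all x terms to left: (-1 + 2)x = 14 + 15
Simplify: x = 29
Divide both sides by 1: x = 29

x = 29


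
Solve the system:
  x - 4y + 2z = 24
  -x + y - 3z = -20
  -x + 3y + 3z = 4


Using Cramer's rule. Expand each determinant along the first row.
D  = 1*[1*3 - (-3)*3] - (-4)*[(-1)*3 - (-3)*(-1)] + 2*[(-1)*3 - 1*(-1)]
  = 1*(12) - (-4)*(-6) + 2*(-2) = -16
Dx = 24*[1*3 - (-3)*3] - (-4)*[(-20)*3 - (-3)*4] + 2*[(-20)*3 - 1*4]
  = 24*(12) - (-4)*(-48) + 2*(-64) = -32
Dy = 1*[(-20)*3 - (-3)*4] - 24*[(-1)*3 - (-3)*(-1)] + 2*[(-1)*4 - (-20)*(-1)]
  = 1*(-48) - 24*(-6) + 2*(-24) = 48
Dz = 1*[1*4 - (-20)*3] - (-4)*[(-1)*4 - (-20)*(-1)] + 24*[(-1)*3 - 1*(-1)]
  = 1*(64) - (-4)*(-24) + 24*(-2) = -80
x = Dx/D = -32/-16 = 2, y = Dy/D = 48/-16 = -3, z = Dz/D = -80/-16 = 5
Check eq1: (1)(2) + (-4)(-3) + (2)(5) = 24 = 24 ✓
Check eq2: (-1)(2) + (1)(-3) + (-3)(5) = -20 = -20 ✓
Check eq3: (-1)(2) + (3)(-3) + (3)(5) = 4 = 4 ✓

x = 2, y = -3, z = 5


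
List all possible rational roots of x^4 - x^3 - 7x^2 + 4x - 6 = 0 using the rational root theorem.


Rational root theorem: possible roots are ±p/q where:
  p divides the constant term (-6): p ∈ {1, 2, 3, 6}
  q divides the leading coefficient (1): q ∈ {1}

All possible rational roots: -6, -3, -2, -1, 1, 2, 3, 6

-6, -3, -2, -1, 1, 2, 3, 6


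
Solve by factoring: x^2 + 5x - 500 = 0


We need two numbers that multiply to -500 and add to 5.
Those numbers are -20 and 25 (since (-20) * 25 = -500 and (-20) + 25 = 5).
So x^2 + 5x - 500 = (x - 20)(x + 25) = 0
Setting each factor to zero: x = 20 or x = -25

x = -25, x = 20


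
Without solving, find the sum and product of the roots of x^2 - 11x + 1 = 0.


By Vieta's formulas for ax^2 + bx + c = 0:
  Sum of roots = -b/a
  Product of roots = c/a

Here a = 1, b = -11, c = 1
Sum = -(-11)/1 = 11
Product = 1/1 = 1

Sum = 11, Product = 1


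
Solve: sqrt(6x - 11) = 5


Square both sides: 6x - 11 = 5^2 = 25
6x = 25 + 11 = 36
x = 6
Check: sqrt(6*6 - 11) = sqrt(25) = 5 ✓

x = 6


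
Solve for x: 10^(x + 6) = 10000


Express both sides with the same base.
10000 = 10^4
Since the bases match, equate exponents: x + 6 = 4
So x = 4 - (6) = -2

x = -2


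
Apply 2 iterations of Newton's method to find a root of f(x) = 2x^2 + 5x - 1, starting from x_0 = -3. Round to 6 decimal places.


Newton's method: x_(n+1) = x_n - f(x_n)/f'(x_n)
f(x) = 2x^2 + 5x - 1
f'(x) = 4x + 5

Iteration 1:
  f(-3.000000) = 2.000000
  f'(-3.000000) = -7.000000
  x_1 = -3.000000 - (2.000000)/(-7.000000) = -2.714286

Iteration 2:
  f(-2.714286) = 0.163265
  f'(-2.714286) = -5.857143
  x_2 = -2.714286 - (0.163265)/(-5.857143) = -2.686411

x_2 = -2.686411


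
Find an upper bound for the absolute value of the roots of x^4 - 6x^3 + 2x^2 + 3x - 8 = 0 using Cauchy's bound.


Cauchy's bound: all roots r satisfy |r| <= 1 + max(|a_i/a_n|) for i = 0,...,n-1
where a_n is the leading coefficient.

Coefficients: [1, -6, 2, 3, -8]
Leading coefficient a_n = 1
Ratios |a_i/a_n|: 6, 2, 3, 8
Maximum ratio: 8
Cauchy's bound: |r| <= 1 + 8 = 9

Upper bound = 9


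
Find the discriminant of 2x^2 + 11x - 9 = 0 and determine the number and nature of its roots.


For ax^2 + bx + c = 0, discriminant D = b^2 - 4ac
Here a = 2, b = 11, c = -9
D = (11)^2 - 4(2)(-9) = 121 + 72 = 193

D = 193 > 0 but not a perfect square
The equation has 2 distinct real irrational roots.

Discriminant = 193, 2 distinct real irrational roots


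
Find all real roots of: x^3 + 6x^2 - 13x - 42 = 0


Let p(x) = x^3 + 6x^2 - 13x - 42. By the rational root theorem (leading coefficient 1), any rational root is an integer divisor of 42: try ±1, ±2, ... in turn.
Test x = 1: value = -48 ≠ 0.
Test x = -1: value = -24 ≠ 0.
Test x = 2: value = -36 ≠ 0.
Test x = -2: value = 0 ✓, so (x + 2) is a factor.
Synthetic division by (x + 2): bring down 1; 1(-2) + 6 = 4; 4(-2) - 13 = -21; (-21)(-2) - 42 = 0 → quotient x^2 + 4x - 21, remainder 0.
Solve the quadratic x^2 + 4x - 21 = 0: discriminant = 4^2 - 4(1)(-21) = 16 + 84 = 100.
sqrt(100) = 10, so x = (-4 ± 10)/2: x = 3 or x = -7.

x = -7, x = -2, x = 3


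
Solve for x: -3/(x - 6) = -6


Multiply both sides by (x - 6): -3 = -6(x - 6)
Distribute: -3 = -6x + 36
-6x = -3 - 36 = -39
x = 13/2

x = 13/2


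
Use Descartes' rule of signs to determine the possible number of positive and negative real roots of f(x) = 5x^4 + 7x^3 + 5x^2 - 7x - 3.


Descartes' rule of signs:

For positive roots, count sign changes in f(x) = 5x^4 + 7x^3 + 5x^2 - 7x - 3:
Signs of coefficients: +, +, +, -, -
Number of sign changes: 1
Possible positive real roots: 1

For negative roots, examine f(-x) = 5x^4 - 7x^3 + 5x^2 + 7x - 3:
Signs of coefficients: +, -, +, +, -
Number of sign changes: 3
Possible negative real roots: 3, 1

Positive roots: 1; Negative roots: 3 or 1


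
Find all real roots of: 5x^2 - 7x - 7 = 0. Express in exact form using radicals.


Using the quadratic formula: x = (-b ± sqrt(b^2 - 4ac)) / (2a)
Here a = 5, b = -7, c = -7
Discriminant = b^2 - 4ac = (-7)^2 - 4(5)(-7) = 49 + 140 = 189
Since discriminant = 189 > 0, there are two real roots.
x = (7 ± 3*sqrt(21)) / 10
Numerically: x ≈ 2.0748 or x ≈ -0.6748

x = (7 + 3*sqrt(21)) / 10 or x = (7 - 3*sqrt(21)) / 10


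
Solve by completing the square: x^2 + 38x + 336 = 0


Start: x^2 + 38x + 336 = 0
Move constant: x^2 + 38x = -336
Half of 38 is 19, squared is 361
Add 361 to both sides: x^2 + 38x + 361 = 25
(x + 19)^2 = 25
x + 19 = ±5
x = -19 + 5 = -14 or x = -19 - 5 = -24

x = -24, x = -14


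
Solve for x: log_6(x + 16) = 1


Convert to exponential form: x + 16 = 6^1 = 6
x = 6 - 16 = -10
Check: log_6(-10 + 16) = log_6(6) = log_6(6) = 1 ✓

x = -10


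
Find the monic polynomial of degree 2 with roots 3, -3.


A monic polynomial with roots 3, -3 is:
p(x) = (x - 3)(x + 3)
After multiplying by (x - 3): x - 3
After multiplying by (x + 3): x^2 - 9

x^2 - 9


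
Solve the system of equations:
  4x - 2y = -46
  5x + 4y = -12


Using Cramer's rule:
Determinant D = (4)(4) - (5)(-2) = 16 + 10 = 26
Dx = (-46)(4) - (-12)(-2) = -184 - 24 = -208
Dy = (4)(-12) - (5)(-46) = -48 + 230 = 182
x = Dx/D = -208/26 = -8
y = Dy/D = 182/26 = 7

x = -8, y = 7


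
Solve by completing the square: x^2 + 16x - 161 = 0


Start: x^2 + 16x - 161 = 0
Move constant: x^2 + 16x = 161
Half of 16 is 8, squared is 64
Add 64 to both sides: x^2 + 16x + 64 = 225
(x + 8)^2 = 225
x + 8 = ±15
x = -8 + 15 = 7 or x = -8 - 15 = -23

x = -23, x = 7


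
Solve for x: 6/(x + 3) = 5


Multiply both sides by (x + 3): 6 = 5(x + 3)
Distribute: 6 = 5x + 15
5x = 6 - 15 = -9
x = -9/5

x = -9/5


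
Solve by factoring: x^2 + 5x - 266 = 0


We need two numbers that multiply to -266 and add to 5.
Those numbers are -14 and 19 (since (-14) * 19 = -266 and (-14) + 19 = 5).
So x^2 + 5x - 266 = (x - 14)(x + 19) = 0
Setting each factor to zero: x = 14 or x = -19

x = -19, x = 14


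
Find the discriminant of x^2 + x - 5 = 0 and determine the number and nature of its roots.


For ax^2 + bx + c = 0, discriminant D = b^2 - 4ac
Here a = 1, b = 1, c = -5
D = (1)^2 - 4(1)(-5) = 1 + 20 = 21

D = 21 > 0 but not a perfect square
The equation has 2 distinct real irrational roots.

Discriminant = 21, 2 distinct real irrational roots


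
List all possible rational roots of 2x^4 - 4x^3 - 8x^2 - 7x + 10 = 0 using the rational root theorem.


Rational root theorem: possible roots are ±p/q where:
  p divides the constant term (10): p ∈ {1, 2, 5, 10}
  q divides the leading coefficient (2): q ∈ {1, 2}

All possible rational roots: -10, -5, -5/2, -2, -1, -1/2, 1/2, 1, 2, 5/2, 5, 10

-10, -5, -5/2, -2, -1, -1/2, 1/2, 1, 2, 5/2, 5, 10


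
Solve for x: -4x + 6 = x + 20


Starting with: -4x + 6 = x + 20
Move all x terms to left: (-4 - 1)x = 20 - 6
Simplify: -5x = 14
Divide both sides by -5: x = -14/5

x = -14/5


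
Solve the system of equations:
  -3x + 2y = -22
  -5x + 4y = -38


Using Cramer's rule:
Determinant D = (-3)(4) - (-5)(2) = -12 + 10 = -2
Dx = (-22)(4) - (-38)(2) = -88 + 76 = -12
Dy = (-3)(-38) - (-5)(-22) = 114 - 110 = 4
x = Dx/D = -12/-2 = 6
y = Dy/D = 4/-2 = -2

x = 6, y = -2


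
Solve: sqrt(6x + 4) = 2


Square both sides: 6x + 4 = 2^2 = 4
6x = 4 - 4 = 0
x = 0
Check: sqrt(6*0 + 4) = sqrt(4) = 2 ✓

x = 0


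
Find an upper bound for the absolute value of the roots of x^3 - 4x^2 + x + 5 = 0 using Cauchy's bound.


Cauchy's bound: all roots r satisfy |r| <= 1 + max(|a_i/a_n|) for i = 0,...,n-1
where a_n is the leading coefficient.

Coefficients: [1, -4, 1, 5]
Leading coefficient a_n = 1
Ratios |a_i/a_n|: 4, 1, 5
Maximum ratio: 5
Cauchy's bound: |r| <= 1 + 5 = 6

Upper bound = 6


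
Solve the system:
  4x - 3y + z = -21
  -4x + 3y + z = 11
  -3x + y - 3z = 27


Using Cramer's rule. Expand each determinant along the first row.
D  = 4*[3*(-3) - 1*1] - (-3)*[(-4)*(-3) - 1*(-3)] + 1*[(-4)*1 - 3*(-3)]
  = 4*(-10) - (-3)*(15) + 1*(5) = 10
Dx = (-21)*[3*(-3) - 1*1] - (-3)*[11*(-3) - 1*27] + 1*[11*1 - 3*27]
  = (-21)*(-10) - (-3)*(-60) + 1*(-70) = -40
Dy = 4*[11*(-3) - 1*27] - (-21)*[(-4)*(-3) - 1*(-3)] + 1*[(-4)*27 - 11*(-3)]
  = 4*(-60) - (-21)*(15) + 1*(-75) = 0
Dz = 4*[3*27 - 11*1] - (-3)*[(-4)*27 - 11*(-3)] + (-21)*[(-4)*1 - 3*(-3)]
  = 4*(70) - (-3)*(-75) + (-21)*(5) = -50
x = Dx/D = -40/10 = -4, y = Dy/D = 0/10 = 0, z = Dz/D = -50/10 = -5
Check eq1: (4)(-4) + (-3)(0) + (1)(-5) = -21 = -21 ✓
Check eq2: (-4)(-4) + (3)(0) + (1)(-5) = 11 = 11 ✓
Check eq3: (-3)(-4) + (1)(0) + (-3)(-5) = 27 = 27 ✓

x = -4, y = 0, z = -5


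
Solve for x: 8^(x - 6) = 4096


Express both sides with the same base.
4096 = 8^4
Since the bases match, equate exponents: x - 6 = 4
So x = 4 - (-6) = 10

x = 10


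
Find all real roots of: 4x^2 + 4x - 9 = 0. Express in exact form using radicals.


Using the quadratic formula: x = (-b ± sqrt(b^2 - 4ac)) / (2a)
Here a = 4, b = 4, c = -9
Discriminant = b^2 - 4ac = 4^2 - 4(4)(-9) = 16 + 144 = 160
Since discriminant = 160 > 0, there are two real roots.
x = (-4 ± 4*sqrt(10)) / 8
Simplifying: x = (-1 ± sqrt(10)) / 2
Numerically: x ≈ 1.0811 or x ≈ -2.0811

x = (-1 + sqrt(10)) / 2 or x = (-1 - sqrt(10)) / 2
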